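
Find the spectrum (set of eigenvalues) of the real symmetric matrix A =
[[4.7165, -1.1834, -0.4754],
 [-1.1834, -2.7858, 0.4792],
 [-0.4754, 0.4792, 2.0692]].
sigma(A) ≈ {-3, 2, 5}

A is real symmetric, so its spectrum consists of real eigenvalues. Expanding the characteristic polynomial of the displayed matrix gives
  det(λ I - A) = p(λ) = λ^3 + (-4)λ^2 + (-11)λ + (30).
Solving p(λ) = 0 yields eigenvalues ≈ -3, 2, 5. (A is shown rounded to 4 decimals, so these recover the underlying integer eigenvalues to within that precision.)
Verification: the trace of A = 4 equals the sum of eigenvalues 4, and det(A) ≈ -29.9997 matches the eigenvalue product -30.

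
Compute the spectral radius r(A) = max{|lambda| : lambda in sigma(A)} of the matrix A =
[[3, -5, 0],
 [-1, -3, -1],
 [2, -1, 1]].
r(A) ≈ 4.1847

The eigenvalues of A are the roots of its characteristic polynomial. With M = A (coefficients from the trace, the sum of principal 2x2 minors, and det A):
  p(λ) = det(λ I - M) = λ^3 - λ^2 - 15λ + 7.
No integer candidate from the rational root theorem (±divisors of 7) is a root, so the roots are irrational. The cubic discriminant is Δ = 14320 > 0, so there are three distinct real roots. p(-4) = -13 and p(-3) = 16 have opposite signs, so a root lies in (-4, -3); Newton's method refines it to λ ≈ -3.6438. p(0) = 7 and p(1) = -8 have opposite signs, so a root lies in (0, 1); Newton's method refines it to λ ≈ 0.4591. p(4) = -5 and p(5) = 32 have opposite signs, so a root lies in (4, 5); Newton's method refines it to λ ≈ 4.1847. Check (Vieta): the three roots sum to 1, matching tr M = 1.
Thus the eigenvalues (to 4 decimals) are -3.6438 (modulus 3.6438); 0.4591 (modulus 0.4591); 4.1847 (modulus 4.1847). The spectral radius is the largest modulus: r(A) ≈ 4.1847. (Cross-check: r(A) ≤ ||A||_2 ≈ 6.4811; equality holds whenever A is normal, though it can also hold for some non-normal A.)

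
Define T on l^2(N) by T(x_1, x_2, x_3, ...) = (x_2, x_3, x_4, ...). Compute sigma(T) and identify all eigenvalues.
sigma(T) = closed disk {z in C : |z| ≤ 1}; sigma_p(T) = open disk {z in C : |z| < 1}

T is the unit left shift on l^2(N). ||T x||^2 = sum_{k≥2} |x_k|^2 ≤ ||x||^2, with equality on {x : x_1 = 0}, so ||T|| = 1. For any lambda with |lambda| < 1, set r = lambda (|r| < 1); the vector x = (1, r, r^2, ...) is in l^2 and satisfies T x = (r, r^2, ...) = lambda x, so lambda is an eigenvalue. On the boundary |lambda| = 1 the geometric series diverges, so no l^2 eigenvector exists, but these lambda lie in the approximate point spectrum. Hence sigma(T) is the closed disk of radius 1 and sigma_p(T) is the open disk.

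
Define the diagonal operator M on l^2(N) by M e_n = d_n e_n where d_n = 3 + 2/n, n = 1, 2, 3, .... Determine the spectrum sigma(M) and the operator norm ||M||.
sigma(M) = {3 + 2/n : n ≥ 1} ∪ {3}; ||M|| = 5

A bounded diagonal operator on l^2 with diagonal entries d_n has spectrum equal to the closure of {d_n : n ≥ 1}: every d_n is an eigenvalue (with eigenvector e_n), so {d_n} ⊂ sigma(M); the spectrum is closed, so its closure is too; and for lambda not in the closure, (M - lambda I) has bounded inverse (the diagonal entries 1/(d_n - lambda) are bounded). For our sequence d_n = 3 + 2/n, n = 1, 2, 3, ...:
  - {d_n} = {3 + 2/n : n ≥ 1}; the only limit point is 3
  - closure = {3 + 2/n : n ≥ 1} ∪ {3}
For the norm: a diagonal operator has ||M|| = sup_n |d_n|. Here d_n = 3 + 2/n is positive and decreasing, so sup_n |d_n| = d_1 = 3 + 2 = 5. So ||M|| = 5.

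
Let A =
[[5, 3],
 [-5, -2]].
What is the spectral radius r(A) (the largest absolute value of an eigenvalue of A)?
r(A) = sqrt(5) ≈ 2.2361

The eigenvalues of A are the roots of its characteristic polynomial. With M = A (coefficients from the trace and determinant):
  p(λ) = det(λ I - M) = λ^2 - 3λ + 5.
For λ^2 - 3λ + 5 the discriminant is -11. It is negative, so the roots are the complex-conjugate pair λ = 3/2 ± (sqrt(11)/2) i ≈ 1.5 ± 1.6583i. For a conjugate pair the product of the roots equals the constant term, so |λ|^2 = 5 and |λ| = sqrt(5) ≈ 2.2361.
Thus the eigenvalues (to 4 decimals) are 1.5 ± 1.6583i (modulus 2.2361). The spectral radius is the largest modulus: r(A) = sqrt(5) ≈ 2.2361. (Cross-check: r(A) ≤ ||A||_2 ≈ 7.9121; equality holds whenever A is normal, though it can also hold for some non-normal A.)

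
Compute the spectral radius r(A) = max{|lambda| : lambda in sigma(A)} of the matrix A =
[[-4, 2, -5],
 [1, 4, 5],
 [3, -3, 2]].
r(A) ≈ 3.3217

The eigenvalues of A are the roots of its characteristic polynomial. With M = A (coefficients from the trace, the sum of principal 2x2 minors, and det A):
  p(λ) = det(λ I - M) = λ^3 - 2λ^2 + 12λ - 9.
No integer candidate from the rational root theorem (±divisors of 9) is a root, so the roots are irrational. The cubic discriminant is Δ = -4923 < 0, so there is one real root and a complex-conjugate pair. p(0) = -9 and p(1) = 2 have opposite signs, so a root lies in (0, 1); Newton's method refines it to λ ≈ 0.8157. Dividing out (λ - (0.8157)) leaves approximately λ^2 - 1.1843λ + 11.034. For λ^2 - 1.1843λ + 11.034 the discriminant is -42.7333. It is negative, so the remaining roots are the complex-conjugate pair λ ≈ 0.5922 ± 3.2685i. Their product equals the constant term, so |λ|^2 ≈ 11.034 and |λ| ≈ 3.3217.
Thus the eigenvalues (to 4 decimals) are 0.8157 (modulus 0.8157); 0.5922 ± 3.2685i (modulus 3.3217). The spectral radius is the largest modulus: r(A) ≈ 3.3217. (Cross-check: r(A) ≤ ||A||_2 ≈ 8.6216; equality holds whenever A is normal, though it can also hold for some non-normal A.)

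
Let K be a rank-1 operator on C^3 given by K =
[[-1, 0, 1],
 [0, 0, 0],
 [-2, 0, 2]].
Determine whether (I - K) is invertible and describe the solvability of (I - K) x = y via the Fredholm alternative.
(I - K) is singular (det(I - K) = 0, i.e. 1 ∈ sigma(K)). (I - K) x = y is solvable iff y ⊥ ker((I - K)^*) = span{(-1, 0, 1)}, i.e. iff -y_1 + y_3 = 0. When solvable, the solutions are x = y + c·(1, 0, 2), c arbitrary (ker(I - K) = span{(1, 0, 2)}, dimension 1).

K has rank 1, so it is an outer product K = u v^T: every row of K is a multiple of one row vector. Reading off the entries, u = (1, 0, 2) and v = (-1, 0, 1) (row i of K equals u_i·v^T). A rank-one matrix u v^T satisfies K u = u (v·u) and kills the (2)-dimensional subspace v^⊥, so its characteristic polynomial is lambda^2 (lambda - v·u) with v·u = tr K = 1. Hence the eigenvalues of I - K are 1 (multiplicity 2) and 1 - (1) = 0, so det(I - K) = 0. (Direct check: I - K =
[[2, 0, -1],
 [0, 1, 0],
 [2, 0, -1]]
has determinant 0.) So 1 is an eigenvalue of K and (I - K) is not invertible. The finite-dimensional Fredholm alternative says: either (I - K) is invertible, or ker(I - K) ≠ {0} and then range(I - K) = ker((I - K)^*)^⊥, with dim ker(I - K) = dim ker((I - K)^*). We are in the second case, so we need both kernels. Kernel of I - K: (I - K) u = u - u (v·u) = u - u = 0, so ker(I - K) = span{u} = span{(1, 0, 2)} (it is exactly 1-dimensional because rank(I - K) = 2). Kernel of the adjoint: K is real, so (I - K)^* = I - K^T = I - v u^T, and (I - v u^T) v = v - v (u·v) = 0; hence ker((I - K)^*) = span{v} = span{(-1, 0, 1)}. Therefore (I - K) x = y is solvable iff <y, v> = 0, i.e. iff -y_1 + y_3 = 0. When this holds, K y = u (v·y) = 0, so (I - K) y = y and x = y is a particular solution; the full solution set is the line x = y + c·u = y + c·(1, 0, 2), c ∈ C.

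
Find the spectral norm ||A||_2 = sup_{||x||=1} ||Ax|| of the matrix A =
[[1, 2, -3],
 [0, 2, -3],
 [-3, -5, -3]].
||A||_2 ≈ 6.6208 (= sqrt(largest eigenvalue of A^T A))

||A||_2 = sigma_max(A) = sqrt(lambda_max(A^T A)). Form the symmetric matrix M = A^T A =
[[10, 17, 6],
 [17, 33, 3],
 [6, 3, 27]].
Its characteristic polynomial (trace, sum of principal 2x2 minors, determinant of M give the coefficients) is
  p(λ) = det(λ I - M) = λ^3 - 70λ^2 + 1157λ - 441.
No integer candidate from the rational root theorem (±divisors of 441) is a root, so the roots are irrational. The cubic discriminant is Δ = 396708161 > 0, so there are three distinct real roots. p(0) = -441 and p(1) = 647 have opposite signs, so a root lies in (0, 1); Newton's method refines it to λ ≈ 0.3903. p(25) = 359 and p(26) = -103 have opposite signs, so a root lies in (25, 26); Newton's method refines it to λ ≈ 25.7745. p(43) = -613 and p(44) = 131 have opposite signs, so a root lies in (43, 44); Newton's method refines it to λ ≈ 43.8352. Check (Vieta): the three roots sum to 70, matching tr M = 70.
So the eigenvalues of A^T A are ≈ 0.3903, 25.7745, 43.8352 (all ≥ 0, as they must be for A^T A). The largest is λ_max ≈ 43.8352, hence ||A||_2 = sqrt(λ_max) ≈ 6.6208.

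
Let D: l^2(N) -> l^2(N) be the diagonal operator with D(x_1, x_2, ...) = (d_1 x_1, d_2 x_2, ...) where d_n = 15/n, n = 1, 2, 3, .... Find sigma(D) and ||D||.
sigma(D) = {15/n : n ≥ 1} ∪ {0}; ||D|| = 15

A bounded diagonal operator on l^2 with diagonal entries d_n has spectrum equal to the closure of {d_n : n ≥ 1}: every d_n is an eigenvalue (with eigenvector e_n), so {d_n} ⊂ sigma(D); the spectrum is closed, so its closure is too; and for lambda not in the closure, (D - lambda I) has bounded inverse (the diagonal entries 1/(d_n - lambda) are bounded). For our sequence d_n = 15/n, n = 1, 2, 3, ...:
  - {d_n} = {15/n : n ≥ 1}; the only limit point is 0
  - closure = {15/n : n ≥ 1} ∪ {0}
For the norm: a diagonal operator has ||D|| = sup_n |d_n|. Here d_n = 15/n is positive and decreasing, so sup_n |d_n| = d_1 = 15. So ||D|| = 15.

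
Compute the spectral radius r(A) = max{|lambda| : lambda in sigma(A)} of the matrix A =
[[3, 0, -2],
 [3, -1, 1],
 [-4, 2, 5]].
r(A) ≈ 6.9106

The eigenvalues of A are the roots of its characteristic polynomial. With M = A (coefficients from the trace, the sum of principal 2x2 minors, and det A):
  p(λ) = det(λ I - M) = λ^3 - 7λ^2 - 3λ + 25.
No integer candidate from the rational root theorem (±divisors of 25) is a root, so the roots are irrational. The cubic discriminant is Δ = 27424 > 0, so there are three distinct real roots. p(-2) = -5 and p(-1) = 20 have opposite signs, so a root lies in (-2, -1); Newton's method refines it to λ ≈ -1.8578. p(1) = 16 and p(2) = -1 have opposite signs, so a root lies in (1, 2); Newton's method refines it to λ ≈ 1.9472. p(6) = -29 and p(7) = 4 have opposite signs, so a root lies in (6, 7); Newton's method refines it to λ ≈ 6.9106. Check (Vieta): the three roots sum to 7, matching tr M = 7.
Thus the eigenvalues (to 4 decimals) are -1.8578 (modulus 1.8578); 1.9472 (modulus 1.9472); 6.9106 (modulus 6.9106). The spectral radius is the largest modulus: r(A) ≈ 6.9106. (Cross-check: r(A) ≤ ||A||_2 ≈ 7.67; equality holds whenever A is normal, though it can also hold for some non-normal A.)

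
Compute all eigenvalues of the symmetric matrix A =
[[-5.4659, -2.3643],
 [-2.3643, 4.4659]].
sigma(A) ≈ {-6, 5}

A is real symmetric, so its spectrum consists of real eigenvalues. Expanding the characteristic polynomial of the displayed matrix gives
  det(λ I - A) = p(λ) = λ^2 + (1)λ + (-30).
Solving p(λ) = 0 yields eigenvalues ≈ -6, 5. (A is shown rounded to 4 decimals, so these recover the underlying integer eigenvalues to within that precision.)
Verification: the trace of A = -1 equals the sum of eigenvalues -1, and det(A) ≈ -30.0001 matches the eigenvalue product -30.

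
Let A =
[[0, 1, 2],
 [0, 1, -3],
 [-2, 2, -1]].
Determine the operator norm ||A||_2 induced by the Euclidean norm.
||A||_2 ≈ 3.9887 (= sqrt(largest eigenvalue of A^T A))

||A||_2 = sigma_max(A) = sqrt(lambda_max(A^T A)). Form the symmetric matrix M = A^T A =
[[4, -4, 2],
 [-4, 6, -3],
 [2, -3, 14]].
Its characteristic polynomial (trace, sum of principal 2x2 minors, determinant of M give the coefficients) is
  p(λ) = det(λ I - M) = λ^3 - 24λ^2 + 135λ - 100.
No integer candidate from the rational root theorem (±divisors of 100) is a root, so the roots are irrational. The cubic discriminant is Δ = 688500 > 0, so there are three distinct real roots. p(0) = -100 and p(1) = 12 have opposite signs, so a root lies in (0, 1); Newton's method refines it to λ ≈ 0.8706. p(7) = 12 and p(8) = -44 have opposite signs, so a root lies in (7, 8); Newton's method refines it to λ ≈ 7.2197. p(15) = -100 and p(16) = 12 have opposite signs, so a root lies in (15, 16); Newton's method refines it to λ ≈ 15.9097. Check (Vieta): the three roots sum to 24, matching tr M = 24.
So the eigenvalues of A^T A are ≈ 0.8706, 7.2197, 15.9097 (all ≥ 0, as they must be for A^T A). The largest is λ_max ≈ 15.9097, hence ||A||_2 = sqrt(λ_max) ≈ 3.9887.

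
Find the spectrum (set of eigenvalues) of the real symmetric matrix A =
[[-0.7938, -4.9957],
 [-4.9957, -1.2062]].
sigma(A) ≈ {-6, 4}

A is real symmetric, so its spectrum consists of real eigenvalues. Expanding the characteristic polynomial of the displayed matrix gives
  det(λ I - A) = p(λ) = λ^2 + (2)λ + (-24).
Solving p(λ) = 0 yields eigenvalues ≈ -6, 4. (A is shown rounded to 4 decimals, so these recover the underlying integer eigenvalues to within that precision.)
Verification: the trace of A = -2 equals the sum of eigenvalues -2, and det(A) ≈ -23.9995 matches the eigenvalue product -24.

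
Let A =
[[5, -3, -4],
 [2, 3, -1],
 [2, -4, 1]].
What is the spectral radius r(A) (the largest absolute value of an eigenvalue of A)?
r(A) ≈ 4.8845

The eigenvalues of A are the roots of its characteristic polynomial. With M = A (coefficients from the trace, the sum of principal 2x2 minors, and det A):
  p(λ) = det(λ I - M) = λ^3 - 9λ^2 + 33λ - 63.
No integer candidate from the rational root theorem (±divisors of 63) is a root, so the roots are irrational. The cubic discriminant is Δ = -9612 < 0, so there is one real root and a complex-conjugate pair. p(4) = -11 and p(5) = 2 have opposite signs, so a root lies in (4, 5); Newton's method refines it to λ ≈ 4.8845. Dividing out (λ - (4.8845)) leaves approximately λ^2 - 4.1155λ + 12.8979. For λ^2 - 4.1155λ + 12.8979 the discriminant is -34.6544. It is negative, so the remaining roots are the complex-conjugate pair λ ≈ 2.0577 ± 2.9434i. Their product equals the constant term, so |λ|^2 ≈ 12.8979 and |λ| ≈ 3.5914.
Thus the eigenvalues (to 4 decimals) are 4.8845 (modulus 4.8845); 2.0577 ± 2.9434i (modulus 3.5914). The spectral radius is the largest modulus: r(A) ≈ 4.8845. (Cross-check: r(A) ≤ ||A||_2 ≈ 7.6566; equality holds whenever A is normal, though it can also hold for some non-normal A.)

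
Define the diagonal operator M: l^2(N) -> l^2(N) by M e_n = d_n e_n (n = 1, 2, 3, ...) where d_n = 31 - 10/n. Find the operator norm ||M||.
||M|| = 31

For a diagonal operator on l^2 with entries d_n, ||M|| = sup_n |d_n|. Here d_1 = 21, d_2 = 26, ..., and d_n = 31 - 10/n increases monotonically toward 31. All terms lie in [21, 31), so |d_n| = d_n and the supremum is the limit 31, which is not attained by any individual d_n. Hence ||M|| = 31.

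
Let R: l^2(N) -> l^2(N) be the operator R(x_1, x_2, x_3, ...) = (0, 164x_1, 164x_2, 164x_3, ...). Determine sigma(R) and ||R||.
sigma(R) = closed disk {z in C : |z| ≤ 164}; ||R|| = 164

Note R = 164·U where U is the unit right shift (U x)_k = x_{k-1} (with x_0 := 0); so ||R|| = 164||U|| and sigma(R) = 164·sigma(U). ||R x||^2 = sum_{k≥1} |164x_k|^2 = 26896||x||^2, so ||R|| = 164 and sigma(R) ⊂ {|z| ≤ 164}. For any |lambda| < 164, the equation (R - lambda I) x = 0 forces x_1 = 0, then 164x_k = lambda x_{k+1} ⇒ x = 0, so R has no eigenvalues. But (R - lambda I) is not surjective for |lambda| < 164: solving (R - lambda I) x = e_1 would require x_n proportional to (lambda/164)^(-n), which is not in l^2. So every |lambda| < 164 lies in the residual spectrum. The boundary |lambda| = 164 is in the approximate point spectrum (the spectrum is closed). Hence sigma(R) is the closed disk of radius 164.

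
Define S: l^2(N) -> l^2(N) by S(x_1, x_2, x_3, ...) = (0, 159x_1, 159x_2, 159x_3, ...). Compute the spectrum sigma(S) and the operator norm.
sigma(S) = closed disk {z in C : |z| ≤ 159}; ||S|| = 159

Note S = 159·U where U is the unit right shift (U x)_k = x_{k-1} (with x_0 := 0); so ||S|| = 159||U|| and sigma(S) = 159·sigma(U). ||S x||^2 = sum_{k≥1} |159x_k|^2 = 25281||x||^2, so ||S|| = 159 and sigma(S) ⊂ {|z| ≤ 159}. For any |lambda| < 159, the equation (S - lambda I) x = 0 forces x_1 = 0, then 159x_k = lambda x_{k+1} ⇒ x = 0, so S has no eigenvalues. But (S - lambda I) is not surjective for |lambda| < 159: solving (S - lambda I) x = e_1 would require x_n proportional to (lambda/159)^(-n), which is not in l^2. So every |lambda| < 159 lies in the residual spectrum. The boundary |lambda| = 159 is in the approximate point spectrum (the spectrum is closed). Hence sigma(S) is the closed disk of radius 159.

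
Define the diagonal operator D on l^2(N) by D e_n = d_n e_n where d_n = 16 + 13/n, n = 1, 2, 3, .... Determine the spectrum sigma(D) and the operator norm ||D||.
sigma(D) = {16 + 13/n : n ≥ 1} ∪ {16}; ||D|| = 29

A bounded diagonal operator on l^2 with diagonal entries d_n has spectrum equal to the closure of {d_n : n ≥ 1}: every d_n is an eigenvalue (with eigenvector e_n), so {d_n} ⊂ sigma(D); the spectrum is closed, so its closure is too; and for lambda not in the closure, (D - lambda I) has bounded inverse (the diagonal entries 1/(d_n - lambda) are bounded). For our sequence d_n = 16 + 13/n, n = 1, 2, 3, ...:
  - {d_n} = {16 + 13/n : n ≥ 1}; the only limit point is 16
  - closure = {16 + 13/n : n ≥ 1} ∪ {16}
For the norm: a diagonal operator has ||D|| = sup_n |d_n|. Here d_n = 16 + 13/n is positive and decreasing, so sup_n |d_n| = d_1 = 16 + 13 = 29. So ||D|| = 29.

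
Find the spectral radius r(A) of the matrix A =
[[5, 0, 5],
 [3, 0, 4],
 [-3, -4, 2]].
r(A) ≈ 6.1283

The eigenvalues of A are the roots of its characteristic polynomial. With M = A (coefficients from the trace, the sum of principal 2x2 minors, and det A):
  p(λ) = det(λ I - M) = λ^3 - 7λ^2 + 41λ - 20.
No integer candidate from the rational root theorem (±divisors of 20) is a root, so the roots are irrational. The cubic discriminant is Δ = -128235 < 0, so there is one real root and a complex-conjugate pair. p(0) = -20 and p(1) = 15 have opposite signs, so a root lies in (0, 1); Newton's method refines it to λ ≈ 0.5325. Dividing out (λ - (0.5325)) leaves approximately λ^2 - 6.4675λ + 37.5558. For λ^2 - 6.4675λ + 37.5558 the discriminant is -108.3952. It is negative, so the remaining roots are the complex-conjugate pair λ ≈ 3.2337 ± 5.2057i. Their product equals the constant term, so |λ|^2 ≈ 37.5558 and |λ| ≈ 6.1283.
Thus the eigenvalues (to 4 decimals) are 0.5325 (modulus 0.5325); 3.2337 ± 5.2057i (modulus 6.1283). The spectral radius is the largest modulus: r(A) ≈ 6.1283. (Cross-check: r(A) ≤ ||A||_2 ≈ 8.6682; equality holds whenever A is normal, though it can also hold for some non-normal A.)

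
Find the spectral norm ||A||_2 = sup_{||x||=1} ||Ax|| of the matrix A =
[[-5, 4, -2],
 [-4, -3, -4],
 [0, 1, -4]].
||A||_2 ≈ 8.0944 (= sqrt(largest eigenvalue of A^T A))

||A||_2 = sigma_max(A) = sqrt(lambda_max(A^T A)). Form the symmetric matrix M = A^T A =
[[41, -8, 26],
 [-8, 26, 0],
 [26, 0, 36]].
Its characteristic polynomial (trace, sum of principal 2x2 minors, determinant of M give the coefficients) is
  p(λ) = det(λ I - M) = λ^3 - 103λ^2 + 2738λ - 18496.
No integer candidate from the rational root theorem (±divisors of 18496) is a root, so the roots are irrational. The cubic discriminant is Δ = 1237939300 > 0, so there are three distinct real roots. p(10) = -416 and p(11) = 490 have opposite signs, so a root lies in (10, 11); Newton's method refines it to λ ≈ 10.4397. p(27) = 26 and p(28) = -632 have opposite signs, so a root lies in (27, 28); Newton's method refines it to λ ≈ 27.0408. p(65) = -1076 and p(66) = 1040 have opposite signs, so a root lies in (65, 66); Newton's method refines it to λ ≈ 65.5195. Check (Vieta): the three roots sum to 103, matching tr M = 103.
So the eigenvalues of A^T A are ≈ 10.4397, 27.0408, 65.5195 (all ≥ 0, as they must be for A^T A). The largest is λ_max ≈ 65.5195, hence ||A||_2 = sqrt(λ_max) ≈ 8.0944.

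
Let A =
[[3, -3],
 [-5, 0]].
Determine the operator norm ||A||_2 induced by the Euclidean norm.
||A||_2 = sqrt((43 + sqrt(949))/2) ≈ 6.0748 (= sqrt(largest eigenvalue of A^T A))

||A||_2 = sigma_max(A) = sqrt(lambda_max(A^T A)). Form the symmetric matrix M = A^T A =
[[34, -9],
 [-9, 9]].
Its characteristic polynomial (trace, determinant of M give the coefficients) is
  p(λ) = det(λ I - M) = λ^2 - 43λ + 225.
For λ^2 - 43λ + 225 the discriminant is 949. It is nonnegative but not a perfect square, so the roots are real and irrational: λ = (43 ± sqrt(949))/2 ≈ 36.9029, 6.0971.
So the eigenvalues of A^T A are ≈ 6.0971, 36.9029 (all ≥ 0, as they must be for A^T A). The largest is λ_max = (43 + sqrt(949))/2 ≈ 36.9029, hence ||A||_2 = sqrt(λ_max) = sqrt((43 + sqrt(949))/2) ≈ 6.0748.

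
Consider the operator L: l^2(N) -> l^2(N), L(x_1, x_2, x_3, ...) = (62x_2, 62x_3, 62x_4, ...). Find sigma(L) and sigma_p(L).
sigma(L) = closed disk {z in C : |z| ≤ 62}; sigma_p(L) = open disk {z in C : |z| < 62}

Note L = 62·V where V is the unit left shift (V x)_k = x_{k+1}; so sigma(L) = 62·sigma(V) and ||L|| = 62||V||. ||L x||^2 = 3844sum_{k≥2} |x_k|^2 ≤ 3844||x||^2, with equality on {x : x_1 = 0}, so ||L|| = 62. For any lambda with |lambda| < 62, set r = lambda/62 (|r| < 1); the vector x = (1, r, r^2, ...) is in l^2 and satisfies L x = 62(r, r^2, ...) = lambda x, so lambda is an eigenvalue. On the boundary |lambda| = 62 the geometric series diverges, so no l^2 eigenvector exists, but these lambda lie in the approximate point spectrum. Hence sigma(L) is the closed disk of radius 62 and sigma_p(L) is the open disk.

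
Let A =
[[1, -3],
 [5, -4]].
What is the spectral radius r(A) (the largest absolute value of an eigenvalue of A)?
r(A) = sqrt(11) ≈ 3.3166

The eigenvalues of A are the roots of its characteristic polynomial. With M = A (coefficients from the trace and determinant):
  p(λ) = det(λ I - M) = λ^2 + 3λ + 11.
For λ^2 + 3λ + 11 the discriminant is -35. It is negative, so the roots are the complex-conjugate pair λ = -3/2 ± (sqrt(35)/2) i ≈ -1.5 ± 2.958i. For a conjugate pair the product of the roots equals the constant term, so |λ|^2 = 11 and |λ| = sqrt(11) ≈ 3.3166.
Thus the eigenvalues (to 4 decimals) are -1.5 ± 2.958i (modulus 3.3166). The spectral radius is the largest modulus: r(A) = sqrt(11) ≈ 3.3166. (Cross-check: r(A) ≤ ||A||_2 ≈ 6.9646; equality holds whenever A is normal, though it can also hold for some non-normal A.)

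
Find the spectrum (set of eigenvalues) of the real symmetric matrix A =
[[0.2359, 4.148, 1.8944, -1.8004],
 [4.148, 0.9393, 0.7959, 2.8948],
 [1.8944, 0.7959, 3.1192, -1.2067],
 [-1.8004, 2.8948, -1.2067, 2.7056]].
sigma(A) ≈ {-5, 1, 5, 6}

A is real symmetric, so its spectrum consists of real eigenvalues. Expanding the characteristic polynomial of the displayed matrix gives
  det(λ I - A) = p(λ) = λ^4 + (-7)λ^3 + (-19)λ^2 + (174.9961)λ + (-149.9988).
Solving p(λ) = 0 yields eigenvalues ≈ -5, 1, 5, 6. (A is shown rounded to 4 decimals, so these recover the underlying integer eigenvalues to within that precision.)
Verification: the trace of A = 7 equals the sum of eigenvalues 7, and det(A) ≈ -149.9988 matches the eigenvalue product -150.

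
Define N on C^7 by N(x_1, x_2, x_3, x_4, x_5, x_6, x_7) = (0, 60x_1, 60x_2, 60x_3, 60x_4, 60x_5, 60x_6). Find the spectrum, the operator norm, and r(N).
sigma(N) = {0}; ||N|| = 60; r(N) = 0. (N is nilpotent with N^7 = 0.)

On C^7, N is a strictly lower-triangular matrix with 60 on the subdiagonal and zeros elsewhere, so its characteristic polynomial is lambda^7 and every eigenvalue is 0: sigma(N) = {0}. For the operator norm, N e_i = 60e_{i+1} for i = 1, ..., 6 and N e_7 = 0, so the singular values of N are 60 (with multiplicity 6) and 0; hence ||N|| = 60. The spectral radius r(N) = max|lambda| = 0. Note ||N|| > r(N) — characteristic of non-normal nilpotent operators. Indeed N^7 = 0.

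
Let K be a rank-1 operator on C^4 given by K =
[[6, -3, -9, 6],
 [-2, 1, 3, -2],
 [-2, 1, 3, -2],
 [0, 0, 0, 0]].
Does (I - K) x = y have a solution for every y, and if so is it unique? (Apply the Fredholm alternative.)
(I - K) is invertible (det(I - K) = -9 ≠ 0), so for every y in C^4 the equation (I - K) x = y has a unique solution.

K has rank 1, so it is an outer product K = u v^T: every row of K is a multiple of one row vector. Reading off the entries, u = (3, -1, -1, 0) and v = (2, -1, -3, 2) (row i of K equals u_i·v^T). A rank-one matrix u v^T satisfies K u = u (v·u) and kills the (3)-dimensional subspace v^⊥, so its characteristic polynomial is lambda^3 (lambda - v·u) with v·u = tr K = 10. Hence the eigenvalues of I - K are 1 (multiplicity 3) and 1 - (10) = -9, so det(I - K) = -9. (Direct check: I - K =
[[-5, 3, 9, -6],
 [2, 0, -3, 2],
 [2, -1, -2, 2],
 [0, 0, 0, 1]]
has determinant -9.) The finite-dimensional Fredholm alternative says: either (I - K) is invertible, or ker(I - K) ≠ {0} and then range(I - K) = ker((I - K)^*)^⊥, with dim ker(I - K) = dim ker((I - K)^*). Since det(I - K) ≠ 0, 1 is not an eigenvalue of K and ker(I - K) = {0}, so we are in the first case: for every y there is a unique x = (I - K)^(-1) y. Explicitly, by the Sherman–Morrison formula, (I - u v^T)^(-1) = I + u v^T/(1 - v·u), i.e. (I - K)^(-1) = I + K/(-9).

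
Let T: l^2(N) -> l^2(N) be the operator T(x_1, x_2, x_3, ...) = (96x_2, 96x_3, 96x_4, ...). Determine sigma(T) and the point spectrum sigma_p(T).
sigma(T) = closed disk {z in C : |z| ≤ 96}; sigma_p(T) = open disk {z in C : |z| < 96}

Note T = 96·V where V is the unit left shift (V x)_k = x_{k+1}; so sigma(T) = 96·sigma(V) and ||T|| = 96||V||. ||T x||^2 = 9216sum_{k≥2} |x_k|^2 ≤ 9216||x||^2, with equality on {x : x_1 = 0}, so ||T|| = 96. For any lambda with |lambda| < 96, set r = lambda/96 (|r| < 1); the vector x = (1, r, r^2, ...) is in l^2 and satisfies T x = 96(r, r^2, ...) = lambda x, so lambda is an eigenvalue. On the boundary |lambda| = 96 the geometric series diverges, so no l^2 eigenvector exists, but these lambda lie in the approximate point spectrum. Hence sigma(T) is the closed disk of radius 96 and sigma_p(T) is the open disk.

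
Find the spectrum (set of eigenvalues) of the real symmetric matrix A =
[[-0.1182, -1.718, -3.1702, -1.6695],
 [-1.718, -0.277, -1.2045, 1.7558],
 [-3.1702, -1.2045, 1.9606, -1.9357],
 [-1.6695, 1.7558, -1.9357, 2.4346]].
sigma(A) ≈ {-4, -1, 4, 5}

A is real symmetric, so its spectrum consists of real eigenvalues. Expanding the characteristic polynomial of the displayed matrix gives
  det(λ I - A) = p(λ) = λ^4 + (-4)λ^3 + (-21)λ^2 + (64.0025)λ + (80).
Solving p(λ) = 0 yields eigenvalues ≈ -4, -1, 4, 5. (A is shown rounded to 4 decimals, so these recover the underlying integer eigenvalues to within that precision.)
Verification: the trace of A = 4 equals the sum of eigenvalues 4, and det(A) ≈ 79.9997 matches the eigenvalue product 80.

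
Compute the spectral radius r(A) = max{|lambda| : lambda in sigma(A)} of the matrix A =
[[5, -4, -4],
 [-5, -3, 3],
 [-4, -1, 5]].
r(A) ≈ 9.967

The eigenvalues of A are the roots of its characteristic polynomial. With M = A (coefficients from the trace, the sum of principal 2x2 minors, and det A):
  p(λ) = det(λ I - M) = λ^3 - 7λ^2 - 38λ + 84.
No integer candidate from the rational root theorem (±divisors of 84) is a root, so the roots are irrational. The cubic discriminant is Δ = 617172 > 0, so there are three distinct real roots. p(-5) = -26 and p(-4) = 60 have opposite signs, so a root lies in (-5, -4); Newton's method refines it to λ ≈ -4.7437. p(1) = 40 and p(2) = -12 have opposite signs, so a root lies in (1, 2); Newton's method refines it to λ ≈ 1.7766. p(9) = -96 and p(10) = 4 have opposite signs, so a root lies in (9, 10); Newton's method refines it to λ ≈ 9.967. Check (Vieta): the three roots sum to 7, matching tr M = 7.
Thus the eigenvalues (to 4 decimals) are -4.7437 (modulus 4.7437); 1.7766 (modulus 1.7766); 9.967 (modulus 9.967). The spectral radius is the largest modulus: r(A) ≈ 9.967. (Cross-check: r(A) ≤ ||A||_2 ≈ 10.6596; equality holds whenever A is normal, though it can also hold for some non-normal A.)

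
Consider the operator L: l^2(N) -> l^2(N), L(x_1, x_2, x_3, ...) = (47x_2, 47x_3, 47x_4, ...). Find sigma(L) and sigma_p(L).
sigma(L) = closed disk {z in C : |z| ≤ 47}; sigma_p(L) = open disk {z in C : |z| < 47}

Note L = 47·V where V is the unit left shift (V x)_k = x_{k+1}; so sigma(L) = 47·sigma(V) and ||L|| = 47||V||. ||L x||^2 = 2209sum_{k≥2} |x_k|^2 ≤ 2209||x||^2, with equality on {x : x_1 = 0}, so ||L|| = 47. For any lambda with |lambda| < 47, set r = lambda/47 (|r| < 1); the vector x = (1, r, r^2, ...) is in l^2 and satisfies L x = 47(r, r^2, ...) = lambda x, so lambda is an eigenvalue. On the boundary |lambda| = 47 the geometric series diverges, so no l^2 eigenvector exists, but these lambda lie in the approximate point spectrum. Hence sigma(L) is the closed disk of radius 47 and sigma_p(L) is the open disk.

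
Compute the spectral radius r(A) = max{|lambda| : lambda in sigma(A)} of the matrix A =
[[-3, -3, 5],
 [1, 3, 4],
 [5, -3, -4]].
r(A) ≈ 8.4874

The eigenvalues of A are the roots of its characteristic polynomial. With M = A (coefficients from the trace, the sum of principal 2x2 minors, and det A):
  p(λ) = det(λ I - M) = λ^3 + 4λ^2 - 19λ + 162.
No integer candidate from the rational root theorem (±divisors of 162) is a root, so the roots are irrational. The cubic discriminant is Δ = -938464 < 0, so there is one real root and a complex-conjugate pair. p(-9) = -72 and p(-8) = 58 have opposite signs, so a root lies in (-9, -8); Newton's method refines it to λ ≈ -8.4874. Dividing out (λ - (-8.4874)) leaves approximately λ^2 - 4.4874λ + 19.087. For λ^2 - 4.4874λ + 19.087 the discriminant is -56.2108. It is negative, so the remaining roots are the complex-conjugate pair λ ≈ 2.2437 ± 3.7487i. Their product equals the constant term, so |λ|^2 ≈ 19.087 and |λ| ≈ 4.3689.
Thus the eigenvalues (to 4 decimals) are -8.4874 (modulus 8.4874); 2.2437 ± 3.7487i (modulus 4.3689). The spectral radius is the largest modulus: r(A) ≈ 8.4874. (Cross-check: r(A) ≤ ||A||_2 ≈ 8.9689; equality holds whenever A is normal, though it can also hold for some non-normal A.)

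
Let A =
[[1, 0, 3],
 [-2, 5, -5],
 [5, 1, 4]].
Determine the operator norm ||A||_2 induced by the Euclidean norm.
||A||_2 ≈ 9.0376 (= sqrt(largest eigenvalue of A^T A))

||A||_2 = sigma_max(A) = sqrt(lambda_max(A^T A)). Form the symmetric matrix M = A^T A =
[[30, -5, 33],
 [-5, 26, -21],
 [33, -21, 50]].
Its characteristic polynomial (trace, sum of principal 2x2 minors, determinant of M give the coefficients) is
  p(λ) = det(λ I - M) = λ^3 - 106λ^2 + 2025λ - 3136.
No integer candidate from the rational root theorem (±divisors of 3136) is a root, so the roots are irrational. The cubic discriminant is Δ = 9770487104 > 0, so there are three distinct real roots. p(1) = -1216 and p(2) = 498 have opposite signs, so a root lies in (1, 2); Newton's method refines it to λ ≈ 1.697. p(22) = 758 and p(23) = -468 have opposite signs, so a root lies in (22, 23); Newton's method refines it to λ ≈ 22.6256. p(81) = -3136 and p(82) = 1538 have opposite signs, so a root lies in (81, 82); Newton's method refines it to λ ≈ 81.6774. Check (Vieta): the three roots sum to 106, matching tr M = 106.
So the eigenvalues of A^T A are ≈ 1.697, 22.6256, 81.6774 (all ≥ 0, as they must be for A^T A). The largest is λ_max ≈ 81.6774, hence ||A||_2 = sqrt(λ_max) ≈ 9.0376.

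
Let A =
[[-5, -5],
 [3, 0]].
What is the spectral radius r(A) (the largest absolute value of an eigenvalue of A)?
r(A) = sqrt(15) ≈ 3.873

The eigenvalues of A are the roots of its characteristic polynomial. With M = A (coefficients from the trace and determinant):
  p(λ) = det(λ I - M) = λ^2 + 5λ + 15.
For λ^2 + 5λ + 15 the discriminant is -35. It is negative, so the roots are the complex-conjugate pair λ = -5/2 ± (sqrt(35)/2) i ≈ -2.5 ± 2.958i. For a conjugate pair the product of the roots equals the constant term, so |λ|^2 = 15 and |λ| = sqrt(15) ≈ 3.873.
Thus the eigenvalues (to 4 decimals) are -2.5 ± 2.958i (modulus 3.873). The spectral radius is the largest modulus: r(A) = sqrt(15) ≈ 3.873. (Cross-check: r(A) ≤ ||A||_2 ≈ 7.4096; equality holds whenever A is normal, though it can also hold for some non-normal A.)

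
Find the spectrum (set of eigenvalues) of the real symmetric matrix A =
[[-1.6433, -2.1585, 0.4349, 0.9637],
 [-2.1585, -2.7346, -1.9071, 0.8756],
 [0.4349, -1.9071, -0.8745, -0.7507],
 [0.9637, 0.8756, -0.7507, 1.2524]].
sigma(A) ≈ {-5, -2, 1, 2}

A is real symmetric, so its spectrum consists of real eigenvalues. Expanding the characteristic polynomial of the displayed matrix gives
  det(λ I - A) = p(λ) = λ^4 + (4)λ^3 + (-9)λ^2 + (-16)λ + (20).
Solving p(λ) = 0 yields eigenvalues ≈ -5, -2, 1, 2. (A is shown rounded to 4 decimals, so these recover the underlying integer eigenvalues to within that precision.)
Verification: the trace of A = -4 equals the sum of eigenvalues -4, and det(A) ≈ 19.9998 matches the eigenvalue product 20.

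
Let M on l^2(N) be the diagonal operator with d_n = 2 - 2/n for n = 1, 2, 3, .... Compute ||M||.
||M|| = 2

For a diagonal operator on l^2 with entries d_n, ||M|| = sup_n |d_n|. Here d_1 = 0, d_2 = 1, ..., and d_n = 2 - 2/n increases monotonically toward 2. All terms lie in [0, 2), so |d_n| = d_n and the supremum is the limit 2, which is not attained by any individual d_n. Hence ||M|| = 2.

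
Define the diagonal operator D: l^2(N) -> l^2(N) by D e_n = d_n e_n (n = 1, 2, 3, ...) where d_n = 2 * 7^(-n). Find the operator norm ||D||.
||D|| = 2/7 (attained at n = 1)

For D diagonal, ||D|| = sup_n |d_n|. The sequence d_n = 2 * 7^(-n) is positive and strictly decreasing (ratio 7^(-1) < 1), so the supremum is d_1 = 2/7. Hence ||D|| = 2/7.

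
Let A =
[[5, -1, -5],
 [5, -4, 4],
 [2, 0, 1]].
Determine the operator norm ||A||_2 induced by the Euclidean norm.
||A||_2 ≈ 8.1748 (= sqrt(largest eigenvalue of A^T A))

||A||_2 = sigma_max(A) = sqrt(lambda_max(A^T A)). Form the symmetric matrix M = A^T A =
[[54, -25, -3],
 [-25, 17, -11],
 [-3, -11, 42]].
Its characteristic polynomial (trace, sum of principal 2x2 minors, determinant of M give the coefficients) is
  p(λ) = det(λ I - M) = λ^3 - 113λ^2 + 3145λ - 3969.
No integer candidate from the rational root theorem (±divisors of 3969) is a root, so the roots are irrational. The cubic discriminant is Δ = 3926056176 > 0, so there are three distinct real roots. p(1) = -936 and p(2) = 1877 have opposite signs, so a root lies in (1, 2); Newton's method refines it to λ ≈ 1.3243. p(44) = 827 and p(45) = -144 have opposite signs, so a root lies in (44, 45); Newton's method refines it to λ ≈ 44.8489. p(66) = -1131 and p(67) = 252 have opposite signs, so a root lies in (66, 67); Newton's method refines it to λ ≈ 66.8268. Check (Vieta): the three roots sum to 113, matching tr M = 113.
So the eigenvalues of A^T A are ≈ 1.3243, 44.8489, 66.8268 (all ≥ 0, as they must be for A^T A). The largest is λ_max ≈ 66.8268, hence ||A||_2 = sqrt(λ_max) ≈ 8.1748.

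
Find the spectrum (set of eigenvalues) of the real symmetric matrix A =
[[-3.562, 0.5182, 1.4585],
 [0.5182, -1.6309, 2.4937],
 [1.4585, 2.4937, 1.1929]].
sigma(A) ≈ {-4, -3, 3}

A is real symmetric, so its spectrum consists of real eigenvalues. Expanding the characteristic polynomial of the displayed matrix gives
  det(λ I - A) = p(λ) = λ^3 + (4)λ^2 + (-9)λ + (-35.9987).
Solving p(λ) = 0 yields eigenvalues ≈ -4, -3, 3. (A is shown rounded to 4 decimals, so these recover the underlying integer eigenvalues to within that precision.)
Verification: the trace of A = -4 equals the sum of eigenvalues -4, and det(A) ≈ 35.9987 matches the eigenvalue product 36.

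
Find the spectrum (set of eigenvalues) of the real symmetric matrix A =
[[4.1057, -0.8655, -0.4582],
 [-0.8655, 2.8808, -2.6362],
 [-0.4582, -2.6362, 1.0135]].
sigma(A) ≈ {-1, 4, 5}

A is real symmetric, so its spectrum consists of real eigenvalues. Expanding the characteristic polynomial of the displayed matrix gives
  det(λ I - A) = p(λ) = λ^3 + (-8)λ^2 + (11)λ + (20).
Solving p(λ) = 0 yields eigenvalues ≈ -1, 4, 5. (A is shown rounded to 4 decimals, so these recover the underlying integer eigenvalues to within that precision.)
Verification: the trace of A = 8 equals the sum of eigenvalues 8, and det(A) ≈ -20.0003 matches the eigenvalue product -20.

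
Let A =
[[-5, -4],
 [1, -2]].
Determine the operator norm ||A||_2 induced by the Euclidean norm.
||A||_2 = sqrt((46 + sqrt(1332))/2) ≈ 6.4225 (= sqrt(largest eigenvalue of A^T A))

||A||_2 = sigma_max(A) = sqrt(lambda_max(A^T A)). Form the symmetric matrix M = A^T A =
[[26, 18],
 [18, 20]].
Its characteristic polynomial (trace, determinant of M give the coefficients) is
  p(λ) = det(λ I - M) = λ^2 - 46λ + 196.
For λ^2 - 46λ + 196 the discriminant is 1332. It is nonnegative but not a perfect square, so the roots are real and irrational: λ = (46 ± sqrt(1332))/2 ≈ 41.2483, 4.7517.
So the eigenvalues of A^T A are ≈ 4.7517, 41.2483 (all ≥ 0, as they must be for A^T A). The largest is λ_max = (46 + sqrt(1332))/2 ≈ 41.2483, hence ||A||_2 = sqrt(λ_max) = sqrt((46 + sqrt(1332))/2) ≈ 6.4225.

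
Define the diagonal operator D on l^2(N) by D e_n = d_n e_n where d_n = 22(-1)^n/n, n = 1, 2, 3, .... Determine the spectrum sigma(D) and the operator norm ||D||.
sigma(D) = {22(-1)^n/n : n ≥ 1} ∪ {0}; ||D|| = 22

A bounded diagonal operator on l^2 with diagonal entries d_n has spectrum equal to the closure of {d_n : n ≥ 1}: every d_n is an eigenvalue (with eigenvector e_n), so {d_n} ⊂ sigma(D); the spectrum is closed, so its closure is too; and for lambda not in the closure, (D - lambda I) has bounded inverse (the diagonal entries 1/(d_n - lambda) are bounded). For our sequence d_n = 22(-1)^n/n, n = 1, 2, 3, ...:
  - {d_n} = {22(-1)^n/n : n ≥ 1}; the only limit point is 0
  - closure = {22(-1)^n/n : n ≥ 1} ∪ {0}
For the norm: a diagonal operator has ||D|| = sup_n |d_n|. Here |d_n| = 22/n is decreasing, so sup_n |d_n| = |d_1| = 22. So ||D|| = 22.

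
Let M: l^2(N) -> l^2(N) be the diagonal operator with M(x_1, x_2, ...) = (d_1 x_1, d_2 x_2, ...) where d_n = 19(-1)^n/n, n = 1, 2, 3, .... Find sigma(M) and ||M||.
sigma(M) = {19(-1)^n/n : n ≥ 1} ∪ {0}; ||M|| = 19

A bounded diagonal operator on l^2 with diagonal entries d_n has spectrum equal to the closure of {d_n : n ≥ 1}: every d_n is an eigenvalue (with eigenvector e_n), so {d_n} ⊂ sigma(M); the spectrum is closed, so its closure is too; and for lambda not in the closure, (M - lambda I) has bounded inverse (the diagonal entries 1/(d_n - lambda) are bounded). For our sequence d_n = 19(-1)^n/n, n = 1, 2, 3, ...:
  - {d_n} = {19(-1)^n/n : n ≥ 1}; the only limit point is 0
  - closure = {19(-1)^n/n : n ≥ 1} ∪ {0}
For the norm: a diagonal operator has ||M|| = sup_n |d_n|. Here |d_n| = 19/n is decreasing, so sup_n |d_n| = |d_1| = 19. So ||M|| = 19.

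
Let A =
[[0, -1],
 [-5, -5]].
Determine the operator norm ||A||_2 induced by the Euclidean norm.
||A||_2 = sqrt((51 + sqrt(2501))/2) ≈ 7.1067 (= sqrt(largest eigenvalue of A^T A))

||A||_2 = sigma_max(A) = sqrt(lambda_max(A^T A)). Form the symmetric matrix M = A^T A =
[[25, 25],
 [25, 26]].
Its characteristic polynomial (trace, determinant of M give the coefficients) is
  p(λ) = det(λ I - M) = λ^2 - 51λ + 25.
For λ^2 - 51λ + 25 the discriminant is 2501. It is nonnegative but not a perfect square, so the roots are real and irrational: λ = (51 ± sqrt(2501))/2 ≈ 50.505, 0.495.
So the eigenvalues of A^T A are ≈ 0.495, 50.505 (all ≥ 0, as they must be for A^T A). The largest is λ_max = (51 + sqrt(2501))/2 ≈ 50.505, hence ||A||_2 = sqrt(λ_max) = sqrt((51 + sqrt(2501))/2) ≈ 7.1067.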